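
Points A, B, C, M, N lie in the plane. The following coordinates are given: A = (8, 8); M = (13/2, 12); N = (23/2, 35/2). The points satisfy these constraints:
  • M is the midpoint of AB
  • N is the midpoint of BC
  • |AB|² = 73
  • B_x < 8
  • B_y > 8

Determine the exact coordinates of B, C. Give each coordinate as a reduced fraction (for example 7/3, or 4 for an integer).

1. B_x = 5  [B = 2·M−A = 2·(13/2, 12)−(8, 8)]
2. B_y = 16  [B = 2·M−A = 2·(13/2, 12)−(8, 8)]
   so B = (5, 16)
3. C_x = 18  [C = 2·N−B = 2·(23/2, 35/2)−(5, 16)]
4. C_y = 19  [C = 2·N−B = 2·(23/2, 35/2)−(5, 16)]
   so C = (18, 19)

B = (5, 16)
C = (18, 19)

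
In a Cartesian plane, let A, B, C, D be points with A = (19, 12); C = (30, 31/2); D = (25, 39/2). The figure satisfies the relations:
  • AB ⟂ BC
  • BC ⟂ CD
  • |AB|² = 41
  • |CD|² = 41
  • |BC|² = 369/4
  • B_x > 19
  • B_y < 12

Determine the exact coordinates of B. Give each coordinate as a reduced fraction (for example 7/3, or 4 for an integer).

B = (24, 8)

1. B_x = 24  [[BC ⟂ CD ⇒ 5x-4y-88=0] ∩ [|B−(19, 12)|²=41]]
2. B_y = 8  [[BC ⟂ CD ⇒ 5x-4y-88=0] ∩ [|B−(19, 12)|²=41]]
   so B = (24, 8)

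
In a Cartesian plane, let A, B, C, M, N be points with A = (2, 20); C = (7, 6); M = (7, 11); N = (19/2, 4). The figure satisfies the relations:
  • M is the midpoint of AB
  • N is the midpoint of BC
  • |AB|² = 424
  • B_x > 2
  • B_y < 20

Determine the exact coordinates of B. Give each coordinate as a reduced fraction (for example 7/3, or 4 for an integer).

1. B_x = 12  [B = 2·M−A = 2·(7, 11)−(2, 20)]
2. B_y = 2  [B = 2·M−A = 2·(7, 11)−(2, 20)]
   so B = (12, 2)

B = (12, 2)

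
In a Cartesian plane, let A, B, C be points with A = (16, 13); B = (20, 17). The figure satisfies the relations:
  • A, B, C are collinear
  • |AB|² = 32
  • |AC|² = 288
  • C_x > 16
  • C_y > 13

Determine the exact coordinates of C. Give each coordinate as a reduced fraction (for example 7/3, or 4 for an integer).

C = (28, 25)

1. C_x = 28  [[A, B, C are collinear ⇒ -4x+4y+12=0] ∩ [|C−(16, 13)|²=288]]
2. C_y = 25  [[A, B, C are collinear ⇒ -4x+4y+12=0] ∩ [|C−(16, 13)|²=288]]
   so C = (28, 25)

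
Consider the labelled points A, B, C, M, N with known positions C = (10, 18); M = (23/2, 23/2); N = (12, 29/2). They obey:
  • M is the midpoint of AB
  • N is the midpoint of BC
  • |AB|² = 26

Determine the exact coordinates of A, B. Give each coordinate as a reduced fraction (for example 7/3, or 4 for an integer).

A = (9, 12)
B = (14, 11)

1. B_x = 14  [B = 2·N−C = 2·(12, 29/2)−(10, 18)]
2. B_y = 11  [B = 2·N−C = 2·(12, 29/2)−(10, 18)]
   so B = (14, 11)
3. A_x = 9  [A = 2·M−B = 2·(23/2, 23/2)−(14, 11)]
4. A_y = 12  [A = 2·M−B = 2·(23/2, 23/2)−(14, 11)]
   so A = (9, 12)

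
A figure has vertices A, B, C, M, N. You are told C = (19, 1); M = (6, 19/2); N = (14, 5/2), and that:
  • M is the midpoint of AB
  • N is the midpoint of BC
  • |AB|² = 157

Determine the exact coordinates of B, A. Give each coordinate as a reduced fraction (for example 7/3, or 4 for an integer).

B = (9, 4)
A = (3, 15)

1. B_x = 9  [B = 2·N−C = 2·(14, 5/2)−(19, 1)]
2. B_y = 4  [B = 2·N−C = 2·(14, 5/2)−(19, 1)]
   so B = (9, 4)
3. A_x = 3  [A = 2·M−B = 2·(6, 19/2)−(9, 4)]
4. A_y = 15  [A = 2·M−B = 2·(6, 19/2)−(9, 4)]
   so A = (3, 15)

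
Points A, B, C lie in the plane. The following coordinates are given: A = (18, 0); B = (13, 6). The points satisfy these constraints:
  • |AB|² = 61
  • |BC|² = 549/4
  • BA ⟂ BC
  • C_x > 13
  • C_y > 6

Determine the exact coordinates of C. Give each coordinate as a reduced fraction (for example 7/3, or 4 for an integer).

1. C_x = 22  [[BA ⟂ BC ⇒ 5x-6y-29=0] ∩ [|C−(13, 6)|²=549/4]]
2. C_y = 27/2  [[BA ⟂ BC ⇒ 5x-6y-29=0] ∩ [|C−(13, 6)|²=549/4]]
   so C = (22, 27/2)

C = (22, 27/2)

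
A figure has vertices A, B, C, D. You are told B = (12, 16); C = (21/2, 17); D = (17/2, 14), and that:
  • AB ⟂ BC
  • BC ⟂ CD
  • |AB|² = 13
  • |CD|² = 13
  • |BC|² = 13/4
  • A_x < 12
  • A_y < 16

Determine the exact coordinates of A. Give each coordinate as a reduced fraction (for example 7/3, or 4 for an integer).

A = (10, 13)

1. A_x = 10  [[AB ⟂ BC ⇒ 3/2x-1y-2=0] ∩ [|A−(12, 16)|²=13]]
2. A_y = 13  [[AB ⟂ BC ⇒ 3/2x-1y-2=0] ∩ [|A−(12, 16)|²=13]]
   so A = (10, 13)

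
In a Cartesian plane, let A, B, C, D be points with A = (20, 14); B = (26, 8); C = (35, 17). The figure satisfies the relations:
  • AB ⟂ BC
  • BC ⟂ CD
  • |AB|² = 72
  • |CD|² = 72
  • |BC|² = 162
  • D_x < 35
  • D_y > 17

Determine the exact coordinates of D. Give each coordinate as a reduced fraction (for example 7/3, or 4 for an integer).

D = (29, 23)

1. D_x = 29  [[BC ⟂ CD ⇒ 9x+9y-468=0] ∩ [|D−(35, 17)|²=72]]
2. D_y = 23  [[BC ⟂ CD ⇒ 9x+9y-468=0] ∩ [|D−(35, 17)|²=72]]
   so D = (29, 23)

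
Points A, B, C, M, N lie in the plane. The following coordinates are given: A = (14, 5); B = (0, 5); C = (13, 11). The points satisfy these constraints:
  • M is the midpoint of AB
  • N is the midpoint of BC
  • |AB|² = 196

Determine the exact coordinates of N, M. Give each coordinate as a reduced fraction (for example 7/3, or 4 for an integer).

N = (13/2, 8)
M = (7, 5)

1. M_x = 7  [2·M = A+B = (14, 5)+(0, 5)]
2. M_y = 5  [2·M = A+B = (14, 5)+(0, 5)]
   so M = (7, 5)
3. N_x = 13/2  [2·N = B+C = (0, 5)+(13, 11)]
4. N_y = 8  [2·N = B+C = (0, 5)+(13, 11)]
   so N = (13/2, 8)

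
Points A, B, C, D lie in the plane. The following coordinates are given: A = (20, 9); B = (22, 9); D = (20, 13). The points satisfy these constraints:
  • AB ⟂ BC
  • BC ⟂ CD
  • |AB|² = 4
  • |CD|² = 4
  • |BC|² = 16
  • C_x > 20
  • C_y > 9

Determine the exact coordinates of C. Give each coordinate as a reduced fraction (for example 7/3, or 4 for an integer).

1. C_x = 22  [[AB ⟂ BC ⇒ 2x-44=0] ∩ [|C−(20, 13)|²=4]]
2. C_y = 13  [[AB ⟂ BC ⇒ 2x-44=0] ∩ [|C−(20, 13)|²=4]]
   so C = (22, 13)

C = (22, 13)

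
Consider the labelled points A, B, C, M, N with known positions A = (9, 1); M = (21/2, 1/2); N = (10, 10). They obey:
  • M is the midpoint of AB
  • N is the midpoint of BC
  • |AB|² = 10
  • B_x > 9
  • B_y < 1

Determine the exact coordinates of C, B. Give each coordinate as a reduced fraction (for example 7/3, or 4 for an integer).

C = (8, 20)
B = (12, 0)

1. B_x = 12  [B = 2·M−A = 2·(21/2, 1/2)−(9, 1)]
2. B_y = 0  [B = 2·M−A = 2·(21/2, 1/2)−(9, 1)]
   so B = (12, 0)
3. C_x = 8  [C = 2·N−B = 2·(10, 10)−(12, 0)]
4. C_y = 20  [C = 2·N−B = 2·(10, 10)−(12, 0)]
   so C = (8, 20)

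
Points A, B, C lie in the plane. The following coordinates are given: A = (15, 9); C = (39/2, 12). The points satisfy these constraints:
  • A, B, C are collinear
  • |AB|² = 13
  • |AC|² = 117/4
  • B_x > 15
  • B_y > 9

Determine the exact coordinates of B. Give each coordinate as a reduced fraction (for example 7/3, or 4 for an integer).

B = (18, 11)

1. B_x = 18  [[A, B, C are collinear ⇒ 3x-9/2y-9/2=0] ∩ [|B−(15, 9)|²=13]]
2. B_y = 11  [[A, B, C are collinear ⇒ 3x-9/2y-9/2=0] ∩ [|B−(15, 9)|²=13]]
   so B = (18, 11)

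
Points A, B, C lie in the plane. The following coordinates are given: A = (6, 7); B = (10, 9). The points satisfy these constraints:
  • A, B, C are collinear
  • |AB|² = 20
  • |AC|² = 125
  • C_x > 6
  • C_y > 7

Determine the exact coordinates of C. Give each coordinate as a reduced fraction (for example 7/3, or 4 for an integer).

C = (16, 12)

1. C_x = 16  [[A, B, C are collinear ⇒ -2x+4y-16=0] ∩ [|C−(6, 7)|²=125]]
2. C_y = 12  [[A, B, C are collinear ⇒ -2x+4y-16=0] ∩ [|C−(6, 7)|²=125]]
   so C = (16, 12)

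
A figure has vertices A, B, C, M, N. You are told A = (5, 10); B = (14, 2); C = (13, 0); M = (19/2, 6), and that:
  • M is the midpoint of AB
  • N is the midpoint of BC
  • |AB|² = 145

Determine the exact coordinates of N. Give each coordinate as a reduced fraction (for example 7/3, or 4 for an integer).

1. N_x = 27/2  [2·N = B+C = (14, 2)+(13, 0)]
2. N_y = 1  [2·N = B+C = (14, 2)+(13, 0)]
   so N = (27/2, 1)

N = (27/2, 1)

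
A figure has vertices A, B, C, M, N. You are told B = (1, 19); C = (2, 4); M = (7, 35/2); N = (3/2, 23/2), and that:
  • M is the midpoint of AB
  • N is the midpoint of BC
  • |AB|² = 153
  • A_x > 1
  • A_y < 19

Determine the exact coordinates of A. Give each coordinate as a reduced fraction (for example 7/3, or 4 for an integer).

A = (13, 16)

1. A_x = 13  [A = 2·M−B = 2·(7, 35/2)−(1, 19)]
2. A_y = 16  [A = 2·M−B = 2·(7, 35/2)−(1, 19)]
   so A = (13, 16)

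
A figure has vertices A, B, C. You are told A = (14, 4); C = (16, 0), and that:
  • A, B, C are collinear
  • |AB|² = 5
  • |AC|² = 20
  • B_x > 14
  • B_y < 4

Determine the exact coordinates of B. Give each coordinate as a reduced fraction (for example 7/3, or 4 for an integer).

B = (15, 2)

1. B_x = 15  [[A, B, C are collinear ⇒ -4x-2y+64=0] ∩ [|B−(14, 4)|²=5]]
2. B_y = 2  [[A, B, C are collinear ⇒ -4x-2y+64=0] ∩ [|B−(14, 4)|²=5]]
   so B = (15, 2)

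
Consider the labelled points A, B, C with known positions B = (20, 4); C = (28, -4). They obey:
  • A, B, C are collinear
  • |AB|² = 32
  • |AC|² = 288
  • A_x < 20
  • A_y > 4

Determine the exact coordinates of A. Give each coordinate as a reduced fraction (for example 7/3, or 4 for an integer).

1. A_x = 16  [[A, B, C are collinear ⇒ 8x+8y-192=0] ∩ [|A−(20, 4)|²=32]]
2. A_y = 8  [[A, B, C are collinear ⇒ 8x+8y-192=0] ∩ [|A−(20, 4)|²=32]]
   so A = (16, 8)

A = (16, 8)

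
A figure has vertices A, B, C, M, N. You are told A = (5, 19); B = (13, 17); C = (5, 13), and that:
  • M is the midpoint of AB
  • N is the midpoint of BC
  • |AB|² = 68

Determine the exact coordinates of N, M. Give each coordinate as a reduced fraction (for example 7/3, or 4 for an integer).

1. M_x = 9  [2·M = A+B = (5, 19)+(13, 17)]
2. M_y = 18  [2·M = A+B = (5, 19)+(13, 17)]
   so M = (9, 18)
3. N_x = 9  [2·N = B+C = (13, 17)+(5, 13)]
4. N_y = 15  [2·N = B+C = (13, 17)+(5, 13)]
   so N = (9, 15)

N = (9, 15)
M = (9, 18)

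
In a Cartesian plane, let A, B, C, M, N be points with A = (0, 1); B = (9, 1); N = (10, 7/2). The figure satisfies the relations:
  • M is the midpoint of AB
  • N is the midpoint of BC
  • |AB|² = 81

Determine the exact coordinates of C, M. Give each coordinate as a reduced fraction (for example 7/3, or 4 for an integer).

C = (11, 6)
M = (9/2, 1)

1. M_x = 9/2  [2·M = A+B = (0, 1)+(9, 1)]
2. M_y = 1  [2·M = A+B = (0, 1)+(9, 1)]
   so M = (9/2, 1)
3. C_x = 11  [C = 2·N−B = 2·(10, 7/2)−(9, 1)]
4. C_y = 6  [C = 2·N−B = 2·(10, 7/2)−(9, 1)]
   so C = (11, 6)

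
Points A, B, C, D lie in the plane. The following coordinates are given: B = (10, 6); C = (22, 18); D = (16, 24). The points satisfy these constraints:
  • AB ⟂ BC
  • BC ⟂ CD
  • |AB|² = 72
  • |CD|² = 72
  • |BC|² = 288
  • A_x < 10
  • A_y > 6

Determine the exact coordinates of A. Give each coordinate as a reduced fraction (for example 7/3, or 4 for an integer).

1. A_x = 4  [[AB ⟂ BC ⇒ -12x-12y+192=0] ∩ [|A−(10, 6)|²=72]]
2. A_y = 12  [[AB ⟂ BC ⇒ -12x-12y+192=0] ∩ [|A−(10, 6)|²=72]]
   so A = (4, 12)

A = (4, 12)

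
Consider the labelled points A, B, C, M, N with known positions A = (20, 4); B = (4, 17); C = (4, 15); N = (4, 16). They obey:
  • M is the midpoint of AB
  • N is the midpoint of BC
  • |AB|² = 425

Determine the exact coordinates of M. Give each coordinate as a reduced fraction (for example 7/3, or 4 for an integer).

1. M_x = 12  [2·M = A+B = (20, 4)+(4, 17)]
2. M_y = 21/2  [2·M = A+B = (20, 4)+(4, 17)]
   so M = (12, 21/2)

M = (12, 21/2)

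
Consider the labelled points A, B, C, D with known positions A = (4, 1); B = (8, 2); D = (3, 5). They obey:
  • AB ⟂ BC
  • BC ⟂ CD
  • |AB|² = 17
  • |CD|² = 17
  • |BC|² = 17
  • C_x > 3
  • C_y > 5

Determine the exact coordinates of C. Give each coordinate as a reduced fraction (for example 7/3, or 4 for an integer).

C = (7, 6)

1. C_x = 7  [[AB ⟂ BC ⇒ 4x+1y-34=0] ∩ [|C−(3, 5)|²=17]]
2. C_y = 6  [[AB ⟂ BC ⇒ 4x+1y-34=0] ∩ [|C−(3, 5)|²=17]]
   so C = (7, 6)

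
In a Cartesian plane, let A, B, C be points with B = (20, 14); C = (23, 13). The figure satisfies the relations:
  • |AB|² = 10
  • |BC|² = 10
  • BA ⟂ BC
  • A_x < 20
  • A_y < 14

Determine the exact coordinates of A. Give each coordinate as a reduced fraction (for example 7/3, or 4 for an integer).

1. A_x = 19  [[BA ⟂ BC ⇒ 3x-1y-46=0] ∩ [|A−(20, 14)|²=10]]
2. A_y = 11  [[BA ⟂ BC ⇒ 3x-1y-46=0] ∩ [|A−(20, 14)|²=10]]
   so A = (19, 11)

A = (19, 11)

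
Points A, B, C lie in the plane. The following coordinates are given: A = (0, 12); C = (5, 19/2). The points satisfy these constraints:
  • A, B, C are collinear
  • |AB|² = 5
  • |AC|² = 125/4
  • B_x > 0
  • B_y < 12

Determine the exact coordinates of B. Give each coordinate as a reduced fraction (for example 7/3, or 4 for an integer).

1. B_x = 2  [[A, B, C are collinear ⇒ -5/2x-5y+60=0] ∩ [|B−(0, 12)|²=5]]
2. B_y = 11  [[A, B, C are collinear ⇒ -5/2x-5y+60=0] ∩ [|B−(0, 12)|²=5]]
   so B = (2, 11)

B = (2, 11)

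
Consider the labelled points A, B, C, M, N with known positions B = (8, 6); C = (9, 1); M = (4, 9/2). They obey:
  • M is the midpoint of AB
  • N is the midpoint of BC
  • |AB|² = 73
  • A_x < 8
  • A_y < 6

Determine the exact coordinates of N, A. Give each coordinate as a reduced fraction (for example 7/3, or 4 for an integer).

1. A_x = 0  [A = 2·M−B = 2·(4, 9/2)−(8, 6)]
2. A_y = 3  [A = 2·M−B = 2·(4, 9/2)−(8, 6)]
   so A = (0, 3)
3. N_x = 17/2  [2·N = B+C = (8, 6)+(9, 1)]
4. N_y = 7/2  [2·N = B+C = (8, 6)+(9, 1)]
   so N = (17/2, 7/2)

N = (17/2, 7/2)
A = (0, 3)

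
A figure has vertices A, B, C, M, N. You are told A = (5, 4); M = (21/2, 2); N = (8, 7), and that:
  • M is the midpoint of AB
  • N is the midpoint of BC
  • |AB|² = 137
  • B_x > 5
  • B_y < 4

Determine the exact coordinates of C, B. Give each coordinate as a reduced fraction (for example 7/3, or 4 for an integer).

C = (0, 14)
B = (16, 0)

1. B_x = 16  [B = 2·M−A = 2·(21/2, 2)−(5, 4)]
2. B_y = 0  [B = 2·M−A = 2·(21/2, 2)−(5, 4)]
   so B = (16, 0)
3. C_x = 0  [C = 2·N−B = 2·(8, 7)−(16, 0)]
4. C_y = 14  [C = 2·N−B = 2·(8, 7)−(16, 0)]
   so C = (0, 14)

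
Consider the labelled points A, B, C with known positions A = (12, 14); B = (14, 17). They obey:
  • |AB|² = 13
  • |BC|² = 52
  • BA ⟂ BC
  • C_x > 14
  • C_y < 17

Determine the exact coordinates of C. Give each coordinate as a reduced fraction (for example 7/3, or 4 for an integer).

1. C_x = 20  [[BA ⟂ BC ⇒ -2x-3y+79=0] ∩ [|C−(14, 17)|²=52]]
2. C_y = 13  [[BA ⟂ BC ⇒ -2x-3y+79=0] ∩ [|C−(14, 17)|²=52]]
   so C = (20, 13)

C = (20, 13)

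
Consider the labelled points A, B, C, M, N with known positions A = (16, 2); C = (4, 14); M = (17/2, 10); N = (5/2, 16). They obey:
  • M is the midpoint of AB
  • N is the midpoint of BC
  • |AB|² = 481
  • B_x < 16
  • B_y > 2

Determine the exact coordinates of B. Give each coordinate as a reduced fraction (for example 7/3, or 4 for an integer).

B = (1, 18)

1. B_x = 1  [B = 2·M−A = 2·(17/2, 10)−(16, 2)]
2. B_y = 18  [B = 2·M−A = 2·(17/2, 10)−(16, 2)]
   so B = (1, 18)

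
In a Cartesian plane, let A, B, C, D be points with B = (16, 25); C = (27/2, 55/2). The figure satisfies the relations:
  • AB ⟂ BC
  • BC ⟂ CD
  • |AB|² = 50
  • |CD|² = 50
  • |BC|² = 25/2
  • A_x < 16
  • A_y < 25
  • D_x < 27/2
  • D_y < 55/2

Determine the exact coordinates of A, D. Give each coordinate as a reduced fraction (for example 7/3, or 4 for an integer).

1. A_x = 11  [[AB ⟂ BC ⇒ 5/2x-5/2y+45/2=0] ∩ [|A−(16, 25)|²=50]]
2. A_y = 20  [[AB ⟂ BC ⇒ 5/2x-5/2y+45/2=0] ∩ [|A−(16, 25)|²=50]]
   so A = (11, 20)
3. D_x = 17/2  [[BC ⟂ CD ⇒ -5/2x+5/2y-35=0] ∩ [|D−(27/2, 55/2)|²=50]]
4. D_y = 45/2  [[BC ⟂ CD ⇒ -5/2x+5/2y-35=0] ∩ [|D−(27/2, 55/2)|²=50]]
   so D = (17/2, 45/2)

A = (11, 20)
D = (17/2, 45/2)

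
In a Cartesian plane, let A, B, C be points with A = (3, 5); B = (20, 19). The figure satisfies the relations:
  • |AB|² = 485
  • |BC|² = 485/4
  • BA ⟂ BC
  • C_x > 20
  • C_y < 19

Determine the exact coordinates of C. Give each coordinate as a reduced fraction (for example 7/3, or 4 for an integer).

1. C_x = 27  [[BA ⟂ BC ⇒ -17x-14y+606=0] ∩ [|C−(20, 19)|²=485/4]]
2. C_y = 21/2  [[BA ⟂ BC ⇒ -17x-14y+606=0] ∩ [|C−(20, 19)|²=485/4]]
   so C = (27, 21/2)

C = (27, 21/2)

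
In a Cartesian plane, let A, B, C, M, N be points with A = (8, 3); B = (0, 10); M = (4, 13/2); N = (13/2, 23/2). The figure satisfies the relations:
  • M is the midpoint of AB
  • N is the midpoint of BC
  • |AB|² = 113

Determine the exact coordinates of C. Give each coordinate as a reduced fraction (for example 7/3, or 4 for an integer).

1. C_x = 13  [C = 2·N−B = 2·(13/2, 23/2)−(0, 10)]
2. C_y = 13  [C = 2·N−B = 2·(13/2, 23/2)−(0, 10)]
   so C = (13, 13)

C = (13, 13)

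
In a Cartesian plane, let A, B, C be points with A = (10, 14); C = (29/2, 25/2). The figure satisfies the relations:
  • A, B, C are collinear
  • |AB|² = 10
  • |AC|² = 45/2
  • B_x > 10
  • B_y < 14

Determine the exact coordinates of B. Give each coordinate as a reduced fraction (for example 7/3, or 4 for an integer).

B = (13, 13)

1. B_x = 13  [[A, B, C are collinear ⇒ -3/2x-9/2y+78=0] ∩ [|B−(10, 14)|²=10]]
2. B_y = 13  [[A, B, C are collinear ⇒ -3/2x-9/2y+78=0] ∩ [|B−(10, 14)|²=10]]
   so B = (13, 13)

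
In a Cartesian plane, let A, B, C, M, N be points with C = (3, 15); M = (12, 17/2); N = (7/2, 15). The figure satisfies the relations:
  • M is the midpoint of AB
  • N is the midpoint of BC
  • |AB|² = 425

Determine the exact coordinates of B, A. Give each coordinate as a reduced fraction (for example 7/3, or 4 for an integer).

B = (4, 15)
A = (20, 2)

1. B_x = 4  [B = 2·N−C = 2·(7/2, 15)−(3, 15)]
2. B_y = 15  [B = 2·N−C = 2·(7/2, 15)−(3, 15)]
   so B = (4, 15)
3. A_x = 20  [A = 2·M−B = 2·(12, 17/2)−(4, 15)]
4. A_y = 2  [A = 2·M−B = 2·(12, 17/2)−(4, 15)]
   so A = (20, 2)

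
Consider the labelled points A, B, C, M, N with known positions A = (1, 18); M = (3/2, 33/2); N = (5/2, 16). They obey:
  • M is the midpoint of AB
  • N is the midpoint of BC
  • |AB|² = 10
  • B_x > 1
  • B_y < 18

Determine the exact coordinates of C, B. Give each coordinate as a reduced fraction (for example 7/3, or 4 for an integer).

C = (3, 17)
B = (2, 15)

1. B_x = 2  [B = 2·M−A = 2·(3/2, 33/2)−(1, 18)]
2. B_y = 15  [B = 2·M−A = 2·(3/2, 33/2)−(1, 18)]
   so B = (2, 15)
3. C_x = 3  [C = 2·N−B = 2·(5/2, 16)−(2, 15)]
4. C_y = 17  [C = 2·N−B = 2·(5/2, 16)−(2, 15)]
   so C = (3, 17)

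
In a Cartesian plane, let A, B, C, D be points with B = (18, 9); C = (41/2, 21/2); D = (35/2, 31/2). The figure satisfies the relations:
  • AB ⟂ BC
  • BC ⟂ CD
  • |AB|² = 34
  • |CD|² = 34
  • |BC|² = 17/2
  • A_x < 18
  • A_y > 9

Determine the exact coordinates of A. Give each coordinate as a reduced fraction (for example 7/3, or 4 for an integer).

A = (15, 14)

1. A_x = 15  [[AB ⟂ BC ⇒ -5/2x-3/2y+117/2=0] ∩ [|A−(18, 9)|²=34]]
2. A_y = 14  [[AB ⟂ BC ⇒ -5/2x-3/2y+117/2=0] ∩ [|A−(18, 9)|²=34]]
   so A = (15, 14)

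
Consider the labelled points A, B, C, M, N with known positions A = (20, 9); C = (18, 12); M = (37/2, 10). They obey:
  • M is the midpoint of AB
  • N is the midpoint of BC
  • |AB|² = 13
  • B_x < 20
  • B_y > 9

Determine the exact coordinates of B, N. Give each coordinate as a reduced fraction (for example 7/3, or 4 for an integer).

B = (17, 11)
N = (35/2, 23/2)

1. B_x = 17  [B = 2·M−A = 2·(37/2, 10)−(20, 9)]
2. B_y = 11  [B = 2·M−A = 2·(37/2, 10)−(20, 9)]
   so B = (17, 11)
3. N_x = 35/2  [2·N = B+C = (17, 11)+(18, 12)]
4. N_y = 23/2  [2·N = B+C = (17, 11)+(18, 12)]
   so N = (35/2, 23/2)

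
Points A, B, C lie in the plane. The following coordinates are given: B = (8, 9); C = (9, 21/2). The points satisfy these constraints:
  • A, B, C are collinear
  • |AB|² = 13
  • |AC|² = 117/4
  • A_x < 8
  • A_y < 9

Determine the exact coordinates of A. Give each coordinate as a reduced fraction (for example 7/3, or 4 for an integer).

A = (6, 6)

1. A_x = 6  [[A, B, C are collinear ⇒ -3/2x+1y+3=0] ∩ [|A−(8, 9)|²=13]]
2. A_y = 6  [[A, B, C are collinear ⇒ -3/2x+1y+3=0] ∩ [|A−(8, 9)|²=13]]
   so A = (6, 6)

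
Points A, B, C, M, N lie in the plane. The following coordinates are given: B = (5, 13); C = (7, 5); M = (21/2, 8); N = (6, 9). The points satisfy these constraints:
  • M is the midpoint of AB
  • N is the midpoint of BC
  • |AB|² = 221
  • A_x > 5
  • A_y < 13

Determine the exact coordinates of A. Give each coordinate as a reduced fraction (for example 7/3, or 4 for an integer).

A = (16, 3)

1. A_x = 16  [A = 2·M−B = 2·(21/2, 8)−(5, 13)]
2. A_y = 3  [A = 2·M−B = 2·(21/2, 8)−(5, 13)]
   so A = (16, 3)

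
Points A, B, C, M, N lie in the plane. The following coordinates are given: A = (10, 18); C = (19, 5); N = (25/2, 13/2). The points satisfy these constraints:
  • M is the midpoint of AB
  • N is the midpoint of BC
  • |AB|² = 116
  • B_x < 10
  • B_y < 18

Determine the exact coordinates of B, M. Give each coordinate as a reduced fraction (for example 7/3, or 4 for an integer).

1. B_x = 6  [B = 2·N−C = 2·(25/2, 13/2)−(19, 5)]
2. B_y = 8  [B = 2·N−C = 2·(25/2, 13/2)−(19, 5)]
   so B = (6, 8)
3. M_x = 8  [2·M = A+B = (10, 18)+(6, 8)]
4. M_y = 13  [2·M = A+B = (10, 18)+(6, 8)]
   so M = (8, 13)

B = (6, 8)
M = (8, 13)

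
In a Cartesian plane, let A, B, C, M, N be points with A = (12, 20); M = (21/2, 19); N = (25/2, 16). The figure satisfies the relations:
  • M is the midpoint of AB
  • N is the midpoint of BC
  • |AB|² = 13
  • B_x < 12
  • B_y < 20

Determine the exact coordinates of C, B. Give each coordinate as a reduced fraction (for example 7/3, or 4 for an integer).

C = (16, 14)
B = (9, 18)

1. B_x = 9  [B = 2·M−A = 2·(21/2, 19)−(12, 20)]
2. B_y = 18  [B = 2·M−A = 2·(21/2, 19)−(12, 20)]
   so B = (9, 18)
3. C_x = 16  [C = 2·N−B = 2·(25/2, 16)−(9, 18)]
4. C_y = 14  [C = 2·N−B = 2·(25/2, 16)−(9, 18)]
   so C = (16, 14)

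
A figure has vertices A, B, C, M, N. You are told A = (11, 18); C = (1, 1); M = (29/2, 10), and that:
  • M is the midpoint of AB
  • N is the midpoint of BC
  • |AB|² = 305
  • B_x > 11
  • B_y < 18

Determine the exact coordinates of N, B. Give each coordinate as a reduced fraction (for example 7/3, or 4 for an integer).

1. B_x = 18  [B = 2·M−A = 2·(29/2, 10)−(11, 18)]
2. B_y = 2  [B = 2·M−A = 2·(29/2, 10)−(11, 18)]
   so B = (18, 2)
3. N_x = 19/2  [2·N = B+C = (18, 2)+(1, 1)]
4. N_y = 3/2  [2·N = B+C = (18, 2)+(1, 1)]
   so N = (19/2, 3/2)

N = (19/2, 3/2)
B = (18, 2)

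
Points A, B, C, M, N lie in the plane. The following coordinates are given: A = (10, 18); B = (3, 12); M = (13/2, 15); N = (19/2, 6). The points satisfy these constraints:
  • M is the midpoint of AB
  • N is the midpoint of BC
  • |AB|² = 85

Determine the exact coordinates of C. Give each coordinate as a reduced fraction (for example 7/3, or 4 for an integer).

1. C_x = 16  [C = 2·N−B = 2·(19/2, 6)−(3, 12)]
2. C_y = 0  [C = 2·N−B = 2·(19/2, 6)−(3, 12)]
   so C = (16, 0)

C = (16, 0)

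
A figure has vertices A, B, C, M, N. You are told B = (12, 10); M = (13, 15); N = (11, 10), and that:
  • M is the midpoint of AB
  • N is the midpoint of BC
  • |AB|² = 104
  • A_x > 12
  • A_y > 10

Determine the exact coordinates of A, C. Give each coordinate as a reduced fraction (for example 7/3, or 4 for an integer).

A = (14, 20)
C = (10, 10)

1. A_x = 14  [A = 2·M−B = 2·(13, 15)−(12, 10)]
2. A_y = 20  [A = 2·M−B = 2·(13, 15)−(12, 10)]
   so A = (14, 20)
3. C_x = 10  [C = 2·N−B = 2·(11, 10)−(12, 10)]
4. C_y = 10  [C = 2·N−B = 2·(11, 10)−(12, 10)]
   so C = (10, 10)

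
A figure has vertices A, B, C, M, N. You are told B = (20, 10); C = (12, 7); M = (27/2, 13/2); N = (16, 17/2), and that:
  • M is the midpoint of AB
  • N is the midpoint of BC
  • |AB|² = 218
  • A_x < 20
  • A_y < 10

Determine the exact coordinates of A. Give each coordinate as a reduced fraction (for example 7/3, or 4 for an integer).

1. A_x = 7  [A = 2·M−B = 2·(27/2, 13/2)−(20, 10)]
2. A_y = 3  [A = 2·M−B = 2·(27/2, 13/2)−(20, 10)]
   so A = (7, 3)

A = (7, 3)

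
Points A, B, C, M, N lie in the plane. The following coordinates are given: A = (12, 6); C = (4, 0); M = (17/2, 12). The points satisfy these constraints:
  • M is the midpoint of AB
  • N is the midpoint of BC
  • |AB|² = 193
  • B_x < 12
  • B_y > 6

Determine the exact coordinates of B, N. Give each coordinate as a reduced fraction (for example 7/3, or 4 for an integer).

B = (5, 18)
N = (9/2, 9)

1. B_x = 5  [B = 2·M−A = 2·(17/2, 12)−(12, 6)]
2. B_y = 18  [B = 2·M−A = 2·(17/2, 12)−(12, 6)]
   so B = (5, 18)
3. N_x = 9/2  [2·N = B+C = (5, 18)+(4, 0)]
4. N_y = 9  [2·N = B+C = (5, 18)+(4, 0)]
   so N = (9/2, 9)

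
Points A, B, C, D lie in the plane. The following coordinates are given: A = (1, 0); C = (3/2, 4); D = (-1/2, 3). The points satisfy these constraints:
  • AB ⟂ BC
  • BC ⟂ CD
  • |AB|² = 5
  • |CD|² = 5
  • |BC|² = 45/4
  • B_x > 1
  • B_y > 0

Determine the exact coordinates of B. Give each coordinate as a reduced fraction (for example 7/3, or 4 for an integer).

1. B_x = 3  [[BC ⟂ CD ⇒ 2x+1y-7=0] ∩ [|B−(1, 0)|²=5]]
2. B_y = 1  [[BC ⟂ CD ⇒ 2x+1y-7=0] ∩ [|B−(1, 0)|²=5]]
   so B = (3, 1)

B = (3, 1)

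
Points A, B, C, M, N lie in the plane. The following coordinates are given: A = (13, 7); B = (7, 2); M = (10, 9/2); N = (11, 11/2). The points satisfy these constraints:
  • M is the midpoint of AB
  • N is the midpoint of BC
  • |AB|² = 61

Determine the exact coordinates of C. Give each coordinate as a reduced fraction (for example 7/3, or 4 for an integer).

1. C_x = 15  [C = 2·N−B = 2·(11, 11/2)−(7, 2)]
2. C_y = 9  [C = 2·N−B = 2·(11, 11/2)−(7, 2)]
   so C = (15, 9)

C = (15, 9)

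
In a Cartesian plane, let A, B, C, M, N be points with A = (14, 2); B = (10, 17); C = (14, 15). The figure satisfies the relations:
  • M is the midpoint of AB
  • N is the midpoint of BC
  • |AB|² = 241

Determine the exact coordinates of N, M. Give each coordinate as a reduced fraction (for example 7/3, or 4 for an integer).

N = (12, 16)
M = (12, 19/2)

1. M_x = 12  [2·M = A+B = (14, 2)+(10, 17)]
2. M_y = 19/2  [2·M = A+B = (14, 2)+(10, 17)]
   so M = (12, 19/2)
3. N_x = 12  [2·N = B+C = (10, 17)+(14, 15)]
4. N_y = 16  [2·N = B+C = (10, 17)+(14, 15)]
   so N = (12, 16)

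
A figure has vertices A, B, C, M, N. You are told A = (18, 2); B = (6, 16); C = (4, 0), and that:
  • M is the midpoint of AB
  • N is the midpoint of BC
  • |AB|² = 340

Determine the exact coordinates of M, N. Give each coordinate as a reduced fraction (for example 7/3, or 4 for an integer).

1. M_x = 12  [2·M = A+B = (18, 2)+(6, 16)]
2. M_y = 9  [2·M = A+B = (18, 2)+(6, 16)]
   so M = (12, 9)
3. N_x = 5  [2·N = B+C = (6, 16)+(4, 0)]
4. N_y = 8  [2·N = B+C = (6, 16)+(4, 0)]
   so N = (5, 8)

M = (12, 9)
N = (5, 8)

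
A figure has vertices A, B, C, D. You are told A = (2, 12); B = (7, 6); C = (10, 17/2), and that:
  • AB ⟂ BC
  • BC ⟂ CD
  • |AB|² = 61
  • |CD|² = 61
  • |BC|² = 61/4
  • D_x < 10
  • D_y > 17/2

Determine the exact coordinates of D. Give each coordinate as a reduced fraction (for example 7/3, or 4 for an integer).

1. D_x = 5  [[BC ⟂ CD ⇒ 3x+5/2y-205/4=0] ∩ [|D−(10, 17/2)|²=61]]
2. D_y = 29/2  [[BC ⟂ CD ⇒ 3x+5/2y-205/4=0] ∩ [|D−(10, 17/2)|²=61]]
   so D = (5, 29/2)

D = (5, 29/2)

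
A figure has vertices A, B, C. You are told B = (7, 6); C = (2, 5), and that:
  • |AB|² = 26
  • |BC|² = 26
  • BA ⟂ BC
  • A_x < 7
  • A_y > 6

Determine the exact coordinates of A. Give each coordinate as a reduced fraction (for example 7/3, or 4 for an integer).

1. A_x = 6  [[BA ⟂ BC ⇒ -5x-1y+41=0] ∩ [|A−(7, 6)|²=26]]
2. A_y = 11  [[BA ⟂ BC ⇒ -5x-1y+41=0] ∩ [|A−(7, 6)|²=26]]
   so A = (6, 11)

A = (6, 11)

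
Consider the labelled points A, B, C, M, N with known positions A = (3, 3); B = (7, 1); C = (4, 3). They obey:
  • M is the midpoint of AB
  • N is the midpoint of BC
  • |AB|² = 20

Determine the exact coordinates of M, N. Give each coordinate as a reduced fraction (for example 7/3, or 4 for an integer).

M = (5, 2)
N = (11/2, 2)

1. M_x = 5  [2·M = A+B = (3, 3)+(7, 1)]
2. M_y = 2  [2·M = A+B = (3, 3)+(7, 1)]
   so M = (5, 2)
3. N_x = 11/2  [2·N = B+C = (7, 1)+(4, 3)]
4. N_y = 2  [2·N = B+C = (7, 1)+(4, 3)]
   so N = (11/2, 2)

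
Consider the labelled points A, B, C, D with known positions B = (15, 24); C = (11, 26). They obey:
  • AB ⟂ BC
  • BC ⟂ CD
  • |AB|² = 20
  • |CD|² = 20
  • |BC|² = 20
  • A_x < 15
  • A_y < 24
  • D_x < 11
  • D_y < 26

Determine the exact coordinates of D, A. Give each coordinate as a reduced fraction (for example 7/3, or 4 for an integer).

D = (9, 22)
A = (13, 20)

1. D_x = 9  [[BC ⟂ CD ⇒ -4x+2y-8=0] ∩ [|D−(11, 26)|²=20]]
2. D_y = 22  [[BC ⟂ CD ⇒ -4x+2y-8=0] ∩ [|D−(11, 26)|²=20]]
   so D = (9, 22)
3. A_x = 13  [[AB ⟂ BC ⇒ 4x-2y-12=0] ∩ [|A−(15, 24)|²=20]]
4. A_y = 20  [[AB ⟂ BC ⇒ 4x-2y-12=0] ∩ [|A−(15, 24)|²=20]]
   so A = (13, 20)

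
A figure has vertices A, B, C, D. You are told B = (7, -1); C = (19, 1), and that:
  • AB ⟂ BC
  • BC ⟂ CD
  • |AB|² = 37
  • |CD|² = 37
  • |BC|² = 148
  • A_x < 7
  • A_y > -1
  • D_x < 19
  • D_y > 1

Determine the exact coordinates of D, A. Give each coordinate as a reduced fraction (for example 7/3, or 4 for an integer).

D = (18, 7)
A = (6, 5)

1. D_x = 18  [[BC ⟂ CD ⇒ 12x+2y-230=0] ∩ [|D−(19, 1)|²=37]]
2. D_y = 7  [[BC ⟂ CD ⇒ 12x+2y-230=0] ∩ [|D−(19, 1)|²=37]]
   so D = (18, 7)
3. A_x = 6  [[AB ⟂ BC ⇒ -12x-2y+82=0] ∩ [|A−(7, -1)|²=37]]
4. A_y = 5  [[AB ⟂ BC ⇒ -12x-2y+82=0] ∩ [|A−(7, -1)|²=37]]
   so A = (6, 5)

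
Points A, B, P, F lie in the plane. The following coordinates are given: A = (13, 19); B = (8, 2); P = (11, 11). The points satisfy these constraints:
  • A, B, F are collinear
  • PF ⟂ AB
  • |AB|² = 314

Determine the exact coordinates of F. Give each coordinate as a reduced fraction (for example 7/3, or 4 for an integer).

F = (1676/157, 1742/157)

1. F_x = 1676/157  [[A, B, F are collinear ⇒ 17x-5y-126=0] ∩ [PF ⟂ AB ⇒ -5x-17y+242=0]]
2. F_y = 1742/157  [[A, B, F are collinear ⇒ 17x-5y-126=0] ∩ [PF ⟂ AB ⇒ -5x-17y+242=0]]
   so F = (1676/157, 1742/157)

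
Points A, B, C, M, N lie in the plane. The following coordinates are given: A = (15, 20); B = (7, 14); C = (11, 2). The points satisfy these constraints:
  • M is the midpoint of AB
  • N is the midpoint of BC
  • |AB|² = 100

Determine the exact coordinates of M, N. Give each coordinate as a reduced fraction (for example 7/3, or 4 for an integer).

1. M_x = 11  [2·M = A+B = (15, 20)+(7, 14)]
2. M_y = 17  [2·M = A+B = (15, 20)+(7, 14)]
   so M = (11, 17)
3. N_x = 9  [2·N = B+C = (7, 14)+(11, 2)]
4. N_y = 8  [2·N = B+C = (7, 14)+(11, 2)]
   so N = (9, 8)

M = (11, 17)
N = (9, 8)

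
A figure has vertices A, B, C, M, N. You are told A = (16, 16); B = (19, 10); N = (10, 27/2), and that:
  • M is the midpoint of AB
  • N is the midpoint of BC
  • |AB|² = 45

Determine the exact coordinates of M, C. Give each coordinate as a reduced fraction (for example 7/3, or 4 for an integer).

M = (35/2, 13)
C = (1, 17)

1. M_x = 35/2  [2·M = A+B = (16, 16)+(19, 10)]
2. M_y = 13  [2·M = A+B = (16, 16)+(19, 10)]
   so M = (35/2, 13)
3. C_x = 1  [C = 2·N−B = 2·(10, 27/2)−(19, 10)]
4. C_y = 17  [C = 2·N−B = 2·(10, 27/2)−(19, 10)]
   so C = (1, 17)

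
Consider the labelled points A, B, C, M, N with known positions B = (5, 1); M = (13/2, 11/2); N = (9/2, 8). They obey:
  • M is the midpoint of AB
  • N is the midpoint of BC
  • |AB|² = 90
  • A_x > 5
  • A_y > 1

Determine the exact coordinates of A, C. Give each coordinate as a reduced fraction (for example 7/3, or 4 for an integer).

1. A_x = 8  [A = 2·M−B = 2·(13/2, 11/2)−(5, 1)]
2. A_y = 10  [A = 2·M−B = 2·(13/2, 11/2)−(5, 1)]
   so A = (8, 10)
3. C_x = 4  [C = 2·N−B = 2·(9/2, 8)−(5, 1)]
4. C_y = 15  [C = 2·N−B = 2·(9/2, 8)−(5, 1)]
   so C = (4, 15)

A = (8, 10)
C = (4, 15)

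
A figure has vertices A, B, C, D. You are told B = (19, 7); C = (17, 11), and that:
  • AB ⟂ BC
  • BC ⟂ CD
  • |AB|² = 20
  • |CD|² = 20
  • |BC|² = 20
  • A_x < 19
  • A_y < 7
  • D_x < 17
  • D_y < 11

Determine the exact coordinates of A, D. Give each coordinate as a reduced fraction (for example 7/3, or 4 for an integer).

A = (15, 5)
D = (13, 9)

1. A_x = 15  [[AB ⟂ BC ⇒ 2x-4y-10=0] ∩ [|A−(19, 7)|²=20]]
2. A_y = 5  [[AB ⟂ BC ⇒ 2x-4y-10=0] ∩ [|A−(19, 7)|²=20]]
   so A = (15, 5)
3. D_x = 13  [[BC ⟂ CD ⇒ -2x+4y-10=0] ∩ [|D−(17, 11)|²=20]]
4. D_y = 9  [[BC ⟂ CD ⇒ -2x+4y-10=0] ∩ [|D−(17, 11)|²=20]]
   so D = (13, 9)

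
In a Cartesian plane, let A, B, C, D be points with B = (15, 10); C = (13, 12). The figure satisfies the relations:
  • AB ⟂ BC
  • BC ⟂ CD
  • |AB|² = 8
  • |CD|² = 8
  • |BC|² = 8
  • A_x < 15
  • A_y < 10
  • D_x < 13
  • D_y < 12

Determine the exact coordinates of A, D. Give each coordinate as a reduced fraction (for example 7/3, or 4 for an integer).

A = (13, 8)
D = (11, 10)

1. A_x = 13  [[AB ⟂ BC ⇒ 2x-2y-10=0] ∩ [|A−(15, 10)|²=8]]
2. A_y = 8  [[AB ⟂ BC ⇒ 2x-2y-10=0] ∩ [|A−(15, 10)|²=8]]
   so A = (13, 8)
3. D_x = 11  [[BC ⟂ CD ⇒ -2x+2y+2=0] ∩ [|D−(13, 12)|²=8]]
4. D_y = 10  [[BC ⟂ CD ⇒ -2x+2y+2=0] ∩ [|D−(13, 12)|²=8]]
   so D = (11, 10)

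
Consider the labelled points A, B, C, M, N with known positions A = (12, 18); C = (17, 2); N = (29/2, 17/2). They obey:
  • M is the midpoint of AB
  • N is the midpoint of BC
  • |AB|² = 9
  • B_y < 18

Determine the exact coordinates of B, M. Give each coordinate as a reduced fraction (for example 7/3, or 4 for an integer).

1. B_x = 12  [B = 2·N−C = 2·(29/2, 17/2)−(17, 2)]
2. B_y = 15  [B = 2·N−C = 2·(29/2, 17/2)−(17, 2)]
   so B = (12, 15)
3. M_x = 12  [2·M = A+B = (12, 18)+(12, 15)]
4. M_y = 33/2  [2·M = A+B = (12, 18)+(12, 15)]
   so M = (12, 33/2)

B = (12, 15)
M = (12, 33/2)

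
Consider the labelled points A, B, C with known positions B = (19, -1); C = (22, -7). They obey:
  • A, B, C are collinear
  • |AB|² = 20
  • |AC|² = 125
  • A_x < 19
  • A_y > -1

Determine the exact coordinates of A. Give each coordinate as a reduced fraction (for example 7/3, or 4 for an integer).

A = (17, 3)

1. A_x = 17  [[A, B, C are collinear ⇒ 6x+3y-111=0] ∩ [|A−(19, -1)|²=20]]
2. A_y = 3  [[A, B, C are collinear ⇒ 6x+3y-111=0] ∩ [|A−(19, -1)|²=20]]
   so A = (17, 3)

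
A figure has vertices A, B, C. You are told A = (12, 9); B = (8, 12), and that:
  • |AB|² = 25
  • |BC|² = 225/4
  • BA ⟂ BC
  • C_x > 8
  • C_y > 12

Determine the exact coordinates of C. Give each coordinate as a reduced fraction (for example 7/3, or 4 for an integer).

1. C_x = 25/2  [[BA ⟂ BC ⇒ 4x-3y+4=0] ∩ [|C−(8, 12)|²=225/4]]
2. C_y = 18  [[BA ⟂ BC ⇒ 4x-3y+4=0] ∩ [|C−(8, 12)|²=225/4]]
   so C = (25/2, 18)

C = (25/2, 18)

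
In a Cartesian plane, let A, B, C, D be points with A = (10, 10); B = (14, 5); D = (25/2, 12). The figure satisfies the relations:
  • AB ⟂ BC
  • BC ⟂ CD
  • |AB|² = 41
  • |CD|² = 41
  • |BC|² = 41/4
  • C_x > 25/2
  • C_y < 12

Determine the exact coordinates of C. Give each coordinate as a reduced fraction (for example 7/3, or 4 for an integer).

C = (33/2, 7)

1. C_x = 33/2  [[AB ⟂ BC ⇒ 4x-5y-31=0] ∩ [|C−(25/2, 12)|²=41]]
2. C_y = 7  [[AB ⟂ BC ⇒ 4x-5y-31=0] ∩ [|C−(25/2, 12)|²=41]]
   so C = (33/2, 7)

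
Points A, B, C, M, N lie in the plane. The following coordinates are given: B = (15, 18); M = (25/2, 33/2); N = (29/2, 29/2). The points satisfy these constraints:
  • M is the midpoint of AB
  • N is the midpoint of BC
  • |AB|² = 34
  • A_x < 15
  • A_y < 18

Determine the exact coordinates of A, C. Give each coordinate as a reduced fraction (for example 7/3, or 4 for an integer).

A = (10, 15)
C = (14, 11)

1. A_x = 10  [A = 2·M−B = 2·(25/2, 33/2)−(15, 18)]
2. A_y = 15  [A = 2·M−B = 2·(25/2, 33/2)−(15, 18)]
   so A = (10, 15)
3. C_x = 14  [C = 2·N−B = 2·(29/2, 29/2)−(15, 18)]
4. C_y = 11  [C = 2·N−B = 2·(29/2, 29/2)−(15, 18)]
   so C = (14, 11)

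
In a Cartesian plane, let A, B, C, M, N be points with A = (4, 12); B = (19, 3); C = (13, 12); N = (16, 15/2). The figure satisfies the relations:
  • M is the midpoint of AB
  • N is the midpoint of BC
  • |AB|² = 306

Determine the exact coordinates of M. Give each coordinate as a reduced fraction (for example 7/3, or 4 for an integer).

M = (23/2, 15/2)

1. M_x = 23/2  [2·M = A+B = (4, 12)+(19, 3)]
2. M_y = 15/2  [2·M = A+B = (4, 12)+(19, 3)]
   so M = (23/2, 15/2)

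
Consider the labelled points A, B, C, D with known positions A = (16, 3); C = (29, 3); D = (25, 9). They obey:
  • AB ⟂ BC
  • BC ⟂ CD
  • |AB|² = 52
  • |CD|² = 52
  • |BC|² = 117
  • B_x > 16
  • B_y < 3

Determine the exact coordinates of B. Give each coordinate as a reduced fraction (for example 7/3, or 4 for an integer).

1. B_x = 20  [[BC ⟂ CD ⇒ 4x-6y-98=0] ∩ [|B−(16, 3)|²=52]]
2. B_y = -3  [[BC ⟂ CD ⇒ 4x-6y-98=0] ∩ [|B−(16, 3)|²=52]]
   so B = (20, -3)

B = (20, -3)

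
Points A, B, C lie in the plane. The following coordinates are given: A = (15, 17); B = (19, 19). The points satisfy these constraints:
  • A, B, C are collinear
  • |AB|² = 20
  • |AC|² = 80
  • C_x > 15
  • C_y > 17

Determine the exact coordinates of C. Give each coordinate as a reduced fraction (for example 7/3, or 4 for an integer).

C = (23, 21)

1. C_x = 23  [[A, B, C are collinear ⇒ -2x+4y-38=0] ∩ [|C−(15, 17)|²=80]]
2. C_y = 21  [[A, B, C are collinear ⇒ -2x+4y-38=0] ∩ [|C−(15, 17)|²=80]]
   so C = (23, 21)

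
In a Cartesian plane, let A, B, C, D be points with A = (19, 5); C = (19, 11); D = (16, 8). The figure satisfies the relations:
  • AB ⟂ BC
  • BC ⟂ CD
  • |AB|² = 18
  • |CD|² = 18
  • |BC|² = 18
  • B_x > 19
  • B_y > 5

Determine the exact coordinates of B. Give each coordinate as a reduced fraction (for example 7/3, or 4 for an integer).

B = (22, 8)

1. B_x = 22  [[BC ⟂ CD ⇒ 3x+3y-90=0] ∩ [|B−(19, 5)|²=18]]
2. B_y = 8  [[BC ⟂ CD ⇒ 3x+3y-90=0] ∩ [|B−(19, 5)|²=18]]
   so B = (22, 8)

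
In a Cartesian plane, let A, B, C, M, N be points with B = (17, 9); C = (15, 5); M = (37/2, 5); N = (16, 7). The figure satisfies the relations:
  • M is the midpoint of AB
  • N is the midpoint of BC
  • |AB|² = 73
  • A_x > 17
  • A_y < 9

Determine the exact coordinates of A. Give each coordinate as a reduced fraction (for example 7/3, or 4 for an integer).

1. A_x = 20  [A = 2·M−B = 2·(37/2, 5)−(17, 9)]
2. A_y = 1  [A = 2·M−B = 2·(37/2, 5)−(17, 9)]
   so A = (20, 1)

A = (20, 1)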